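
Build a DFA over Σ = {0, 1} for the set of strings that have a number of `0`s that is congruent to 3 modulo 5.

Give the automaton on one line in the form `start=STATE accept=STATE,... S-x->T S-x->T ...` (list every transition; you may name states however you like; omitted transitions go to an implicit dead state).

start=s0 accept=s3 s0-0->s1 s0-1->s0 s1-0->s2 s1-1->s1 s2-0->s3 s2-1->s2 s3-0->s4 s3-1->s3 s4-0->s0 s4-1->s4

Keep the running count of `0`s modulo 5: each `0` advances along the cycle s0 → s1 → s2 → s3 → s4 → s0 while other symbols loop. Accept at s3.
5 states suffice.
        0   1  
>  s0   s1  s0 
   s1   s2  s1 
   s2   s3  s2 
 * s3   s4  s3 
   s4   s0  s4 
(> = start, * = accepting)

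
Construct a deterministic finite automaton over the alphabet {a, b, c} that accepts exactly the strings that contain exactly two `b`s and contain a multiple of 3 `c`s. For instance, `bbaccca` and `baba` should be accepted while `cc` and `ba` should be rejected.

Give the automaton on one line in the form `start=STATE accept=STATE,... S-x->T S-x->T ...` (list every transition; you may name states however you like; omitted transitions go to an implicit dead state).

Handle the two conditions separately and then intersect. One (4 states) tracks the count of `b`s, saturating at 3; the other (3 states) tracks the count of `c`s modulo 3. Each combined state is a pair, one component from each; accept when both components accept. After merging equivalent states the machine shrinks.
10 states suffice.
        a   b   c  
>  s0   s0  s1  s2 
   s1   s1  s3  s4 
   s2   s2  s4  s5 
 * s3   s3  s6  s7 
   s4   s4  s7  s8 
   s5   s5  s8  s0 
   s6   s6  s6  s6 
   s7   s7  s6  s9 
   s8   s8  s9  s1 
   s9   s9  s6  s3 
(> = start, * = accepting)

start=s0 accept=s3 s0-a->s0 s0-b->s1 s0-c->s2 s1-a->s1 s1-b->s3 s1-c->s4 s2-a->s2 s2-b->s4 s2-c->s5 s3-a->s3 s3-b->s6 s3-c->s7 s4-a->s4 s4-b->s7 s4-c->s8 s5-a->s5 s5-b->s8 s5-c->s0 s6-a->s6 s6-b->s6 s6-c->s6 s7-a->s7 s7-b->s6 s7-c->s9 s8-a->s8 s8-b->s9 s8-c->s1 s9-a->s9 s9-b->s6 s9-c->s3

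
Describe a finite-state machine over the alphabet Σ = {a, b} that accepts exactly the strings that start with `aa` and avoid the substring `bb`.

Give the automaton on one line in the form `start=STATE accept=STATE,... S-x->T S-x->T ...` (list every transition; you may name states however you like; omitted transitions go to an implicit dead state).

start=S0 accept=S3,S6 S0-a->S1 S0-b->S2 S1-a->S3 S1-b->S2 S2-a->S4 S2-b->S5 S3-a->S3 S3-b->S6 S4-a->S4 S4-b->S2 S5-a->S5 S5-b->S5 S6-a->S3 S6-b->S7 S7-a->S7 S7-b->S7

Build one automaton per condition and run them in lockstep. One (4 states) tracks whether the input so far still matches the prefix `aa`; the other (3 states) tracks partial matches of the forbidden pattern `bb`. Each combined state is a pair, one component from each; accept when both components accept.
8 states suffice.
        a   b  
>  S0   S1  S2 
   S1   S3  S2 
   S2   S4  S5 
 * S3   S3  S6 
   S4   S4  S2 
   S5   S5  S5 
 * S6   S3  S7 
   S7   S7  S7 
(> = start, * = accepting)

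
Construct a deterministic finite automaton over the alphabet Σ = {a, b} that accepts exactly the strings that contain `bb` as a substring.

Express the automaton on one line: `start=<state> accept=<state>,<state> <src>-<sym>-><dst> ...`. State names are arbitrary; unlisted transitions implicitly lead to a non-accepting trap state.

start=S0 accept=S2 S0-a->S0 S0-b->S1 S1-a->S0 S1-b->S2 S2-a->S2 S2-b->S2

Track how much of `bb` has been matched so far: state S0 is no progress, S2 is the absorbing accept state reached once `bb` has occurred. Intermediate states record partial matches; on a mismatch, fall back to the longest reusable overlap.
3 states suffice.
        a   b  
>  S0   S0  S1 
   S1   S0  S2 
 * S2   S2  S2 
(> = start, * = accepting)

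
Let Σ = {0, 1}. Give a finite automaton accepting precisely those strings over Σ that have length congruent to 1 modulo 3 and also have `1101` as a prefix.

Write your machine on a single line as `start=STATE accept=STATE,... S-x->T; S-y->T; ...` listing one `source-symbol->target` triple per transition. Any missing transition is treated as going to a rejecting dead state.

start=A; accept=F; A-0->B; A-1->C; B-0->B; B-1->B; C-0->B; C-1->D; D-0->E; D-1->B; E-0->B; E-1->F; F-0->G; F-1->G; G-0->H; G-1->H; H-0->F; H-1->F

Handle the two conditions separately and then intersect. One (3 states) tracks the input length modulo 3; the other (6 states) tracks whether the input so far still matches the prefix `1101`. Each combined state is a pair, one component from each; accept when both components accept. After merging equivalent states the machine shrinks.
       0  1 
>  A   B  C 
   B   B  B 
   C   B  D 
   D   E  B 
   E   B  F 
 * F   G  G 
   G   H  H 
   H   F  F 
(> = start, * = accepting)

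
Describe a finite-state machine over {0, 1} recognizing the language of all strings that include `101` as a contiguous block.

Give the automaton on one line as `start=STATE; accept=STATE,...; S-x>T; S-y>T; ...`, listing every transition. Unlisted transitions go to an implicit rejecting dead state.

start=S0; accept=S3; S0-0>S0; S0-1>S1; S1-0>S2; S1-1>S1; S2-0>S0; S2-1>S3; S3-0>S3; S3-1>S3

Track how much of `101` has been matched so far: state S0 is no progress, S3 is the absorbing accept state reached once `101` has occurred. Intermediate states record partial matches; on a mismatch, fall back to the longest reusable overlap.
With 4 states:
        0   1  
>  S0   S0  S1 
   S1   S2  S1 
   S2   S0  S3 
 * S3   S3  S3 
(> = start, * = accepting)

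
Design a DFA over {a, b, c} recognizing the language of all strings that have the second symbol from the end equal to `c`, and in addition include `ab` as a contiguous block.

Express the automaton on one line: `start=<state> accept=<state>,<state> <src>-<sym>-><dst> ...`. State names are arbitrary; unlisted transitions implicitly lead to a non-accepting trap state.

start=S0 accept=S18,S19,S20 S0-a->S1 S0-b->S2 S0-c->S3 S1-a->S4 S1-b->S5 S1-c->S6 S2-a->S7 S2-b->S8 S2-c->S9 S3-a->S10 S3-b->S11 S3-c->S12 S4-a->S4 S4-b->S5 S4-c->S6 S5-a->S13 S5-b->S14 S5-c->S15 S6-a->S10 S6-b->S11 S6-c->S12 S7-a->S4 S7-b->S5 S7-c->S6 S8-a->S7 S8-b->S8 S8-c->S9 S9-a->S10 S9-b->S11 S9-c->S12 S10-a->S4 S10-b->S5 S10-c->S6 S11-a->S7 S11-b->S8 S11-c->S9 S12-a->S10 S12-b->S11 S12-c->S12 S13-a->S16 S13-b->S5 S13-c->S17 S14-a->S13 S14-b->S14 S14-c->S15 S15-a->S18 S15-b->S19 S15-c->S20 S16-a->S16 S16-b->S5 S16-c->S17 S17-a->S18 S17-b->S19 S17-c->S20 S18-a->S16 S18-b->S5 S18-c->S17 S19-a->S13 S19-b->S14 S19-c->S15 S20-a->S18 S20-b->S19 S20-c->S20

Build one automaton per condition and run them in lockstep. One (13 states) tracks the last 2 symbols read; the other (3 states) tracks whether and how much of `ab` has been seen. Each combined state is a pair, one component from each; accept when both components accept.
21 states suffice.
          a    b    c  
>  S0     S1   S2   S3 
   S1     S4   S5   S6 
   S2     S7   S8   S9 
   S3    S10  S11  S12 
   S4     S4   S5   S6 
   S5    S13  S14  S15 
   S6    S10  S11  S12 
   S7     S4   S5   S6 
   S8     S7   S8   S9 
   S9    S10  S11  S12 
   S10    S4   S5   S6 
   S11    S7   S8   S9 
   S12   S10  S11  S12 
   S13   S16   S5  S17 
   S14   S13  S14  S15 
   S15   S18  S19  S20 
   S16   S16   S5  S17 
   S17   S18  S19  S20 
 * S18   S16   S5  S17 
 * S19   S13  S14  S15 
 * S20   S18  S19  S20 
(> = start, * = accepting)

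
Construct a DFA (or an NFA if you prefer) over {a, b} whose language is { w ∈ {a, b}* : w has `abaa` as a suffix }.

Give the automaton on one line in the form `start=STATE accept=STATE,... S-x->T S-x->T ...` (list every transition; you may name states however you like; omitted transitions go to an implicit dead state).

start=q0 accept=q4 q0-a->q1 q0-b->q0 q1-a->q1 q1-b->q2 q2-a->q3 q2-b->q0 q3-a->q4 q3-b->q2 q4-a->q1 q4-b->q2

Let each state record the length of the longest suffix of the input read so far that is also a prefix of `abaa`. q1 means the last symbol is `a`; q2 means the last 2 symbols are `ab`; q3 means the last 3 symbols are `aba`; q4 means the last 4 symbols are `abaa`. Accept only at q4, where the string currently ends in `abaa`.
5 states suffice.
        a   b  
>  q0   q1  q0 
   q1   q1  q2 
   q2   q3  q0 
   q3   q4  q2 
 * q4   q1  q2 
(> = start, * = accepting)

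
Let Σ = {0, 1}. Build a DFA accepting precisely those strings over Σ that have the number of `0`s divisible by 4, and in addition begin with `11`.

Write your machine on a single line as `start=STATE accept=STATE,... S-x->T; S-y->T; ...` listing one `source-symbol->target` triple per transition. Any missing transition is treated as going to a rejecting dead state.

Run two small machines in parallel and take their product. The first has 4 states tracking the count of `0`s modulo 4; the second has 4 states tracking whether the input so far still matches the prefix `11`. A product state is a pair (one from each), accepting exactly when both do.
A 10-state machine:
        0   1  
>  S0   S1  S2 
   S1   S3  S1 
   S2   S1  S4 
   S3   S5  S3 
 * S4   S6  S4 
   S5   S7  S5 
   S6   S8  S6 
   S7   S1  S7 
   S8   S9  S8 
   S9   S4  S9 
(> = start, * = accepting)

start=S0; accept=S4; S0-0->S1; S0-1->S2; S1-0->S3; S1-1->S1; S2-0->S1; S2-1->S4; S3-0->S5; S3-1->S3; S4-0->S6; S4-1->S4; S5-0->S7; S5-1->S5; S6-0->S8; S6-1->S6; S7-0->S1; S7-1->S7; S8-0->S9; S8-1->S8; S9-0->S4; S9-1->S9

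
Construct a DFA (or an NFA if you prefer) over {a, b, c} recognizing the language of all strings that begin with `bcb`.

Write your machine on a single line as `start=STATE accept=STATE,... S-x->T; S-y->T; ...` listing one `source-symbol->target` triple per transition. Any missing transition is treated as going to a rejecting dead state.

start=q0; accept=q3; q0-a->q4; q0-b->q1; q0-c->q4; q1-a->q4; q1-b->q4; q1-c->q2; q2-a->q4; q2-b->q3; q2-c->q4; q3-a->q3; q3-b->q3; q3-c->q3; q4-a->q4; q4-b->q4; q4-c->q4

Walk along `bcb` while the input agrees: from q0 take `b` to q1, and so on. Any deviation drops to the rejecting sink q4. Once q3 is reached the prefix is confirmed and every continuation is accepted.
A 5-state machine:
        a   b   c  
>  q0   q4  q1  q4 
   q1   q4  q4  q2 
   q2   q4  q3  q4 
 * q3   q3  q3  q3 
   q4   q4  q4  q4 
(> = start, * = accepting)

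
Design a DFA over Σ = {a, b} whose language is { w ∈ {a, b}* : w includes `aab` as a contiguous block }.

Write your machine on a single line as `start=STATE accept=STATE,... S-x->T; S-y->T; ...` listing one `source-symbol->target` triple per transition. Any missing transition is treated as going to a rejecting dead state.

States q0..q2 record the length of the longest prefix of `aab` that matches the current input suffix. Reaching q3 means `aab` has been seen, and we stay there forever. Accept from q3.
4 states suffice.
        a   b  
>  q0   q1  q0 
   q1   q2  q0 
   q2   q2  q3 
 * q3   q3  q3 
(> = start, * = accepting)

start=q0; accept=q3; q0-a->q1; q0-b->q0; q1-a->q2; q1-b->q0; q2-a->q2; q2-b->q3; q3-a->q3; q3-b->q3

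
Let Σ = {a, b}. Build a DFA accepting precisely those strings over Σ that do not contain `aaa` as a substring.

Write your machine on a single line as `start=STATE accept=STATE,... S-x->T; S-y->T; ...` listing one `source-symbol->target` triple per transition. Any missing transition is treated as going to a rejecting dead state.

start=q0; accept=q0,q1,q2; q0-a->q1; q0-b->q0; q1-a->q2; q1-b->q0; q2-a->q3; q2-b->q0; q3-a->q3; q3-b->q3

This is the complement of 'contains `aaa`'. Use the same substring-matching states — q0 through q3 holding how much of `aaa` has just been matched — but flip the accepting set: everything except the trap q3 accepts.
A 4-state machine:
        a   b  
>* q0   q1  q0 
 * q1   q2  q0 
 * q2   q3  q0 
   q3   q3  q3 
(> = start, * = accepting)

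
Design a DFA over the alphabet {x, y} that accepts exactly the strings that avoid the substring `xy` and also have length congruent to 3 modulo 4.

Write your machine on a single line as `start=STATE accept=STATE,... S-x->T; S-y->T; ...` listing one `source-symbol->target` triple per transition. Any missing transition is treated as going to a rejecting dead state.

start=s0; accept=s6,s8; s0-x->s1; s0-y->s2; s1-x->s3; s1-y->s4; s2-x->s3; s2-y->s5; s3-x->s6; s3-y->s7; s4-x->s7; s4-y->s7; s5-x->s6; s5-y->s8; s6-x->s9; s6-y->s10; s7-x->s10; s7-y->s10; s8-x->s9; s8-y->s0; s9-x->s1; s9-y->s11; s10-x->s11; s10-y->s11; s11-x->s4; s11-y->s4

Handle the two conditions separately and then intersect. One (3 states) tracks partial matches of the forbidden pattern `xy`; the other (4 states) tracks the input length modulo 4. Each combined state is a pair, one component from each; accept when both components accept.
12 states suffice.
          x    y  
>  s0     s1   s2 
   s1     s3   s4 
   s2     s3   s5 
   s3     s6   s7 
   s4     s7   s7 
   s5     s6   s8 
 * s6     s9  s10 
   s7    s10  s10 
 * s8     s9   s0 
   s9     s1  s11 
   s10   s11  s11 
   s11    s4   s4 
(> = start, * = accepting)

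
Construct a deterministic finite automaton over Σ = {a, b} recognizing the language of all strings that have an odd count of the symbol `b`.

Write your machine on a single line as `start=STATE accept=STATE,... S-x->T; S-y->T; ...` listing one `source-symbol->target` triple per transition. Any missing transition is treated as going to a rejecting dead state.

Keep the running count of `b`s modulo 2: each `b` advances along the cycle q0 → q1 → q0 while other symbols loop. Accept at q1.
A 2-state machine:
        a   b  
>  q0   q0  q1 
 * q1   q1  q0 
(> = start, * = accepting)

start=q0; accept=q1; q0-a->q0; q0-b->q1; q1-a->q1; q1-b->q0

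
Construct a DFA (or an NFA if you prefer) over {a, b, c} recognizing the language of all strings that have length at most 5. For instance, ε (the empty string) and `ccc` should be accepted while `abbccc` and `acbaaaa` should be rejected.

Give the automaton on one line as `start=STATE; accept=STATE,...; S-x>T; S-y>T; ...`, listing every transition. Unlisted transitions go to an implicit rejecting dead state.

start=q0; accept=q0,q1,q2,q3,q4,q5; q0-a>q1; q0-b>q1; q0-c>q1; q1-a>q2; q1-b>q2; q1-c>q2; q2-a>q3; q2-b>q3; q2-c>q3; q3-a>q4; q3-b>q4; q3-c>q4; q4-a>q5; q4-b>q5; q4-c>q5; q5-a>q6; q5-b>q6; q5-c>q6; q6-a>q6; q6-b>q6; q6-c>q6

We only need to distinguish lengths 0, 1, …, 5, and '>5'. Chain q0 → q1 → q2 → q3 → q4 → q5 → q6 on every symbol, with q6 looping. Accepting states: {q0, q1, q2, q3, q4, q5}.
7 states suffice.
        a   b   c  
>* q0   q1  q1  q1 
 * q1   q2  q2  q2 
 * q2   q3  q3  q3 
 * q3   q4  q4  q4 
 * q4   q5  q5  q5 
 * q5   q6  q6  q6 
   q6   q6  q6  q6 
(> = start, * = accepting)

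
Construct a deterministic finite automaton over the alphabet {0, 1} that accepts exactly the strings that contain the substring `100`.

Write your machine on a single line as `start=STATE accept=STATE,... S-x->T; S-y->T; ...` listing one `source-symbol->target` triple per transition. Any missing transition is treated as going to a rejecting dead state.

Track how much of `100` has been matched so far: state A is no progress, D is the absorbing accept state reached once `100` has occurred. Intermediate states record partial matches; on a mismatch, fall back to the longest reusable overlap.
4 states suffice.
       0  1 
>  A   A  B 
   B   C  B 
   C   D  B 
 * D   D  D 
(> = start, * = accepting)

start=A; accept=D; A-0->A; A-1->B; B-0->C; B-1->B; C-0->D; C-1->B; D-0->D; D-1->D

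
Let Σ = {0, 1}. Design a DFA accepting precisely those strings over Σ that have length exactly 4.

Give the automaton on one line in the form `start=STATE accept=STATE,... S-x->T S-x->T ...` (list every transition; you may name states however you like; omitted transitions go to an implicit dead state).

We only need to distinguish lengths 0, 1, …, 4, and '>4'. Chain S0 → S1 → S2 → S3 → S4 → S5 on every symbol, with S5 looping. Accepting states: {S4}.
With 6 states:
        0   1  
>  S0   S1  S1 
   S1   S2  S2 
   S2   S3  S3 
   S3   S4  S4 
 * S4   S5  S5 
   S5   S5  S5 
(> = start, * = accepting)

start=S0 accept=S4 S0-0->S1 S0-1->S1 S1-0->S2 S1-1->S2 S2-0->S3 S2-1->S3 S3-0->S4 S3-1->S4 S4-0->S5 S4-1->S5 S5-0->S5 S5-1->S5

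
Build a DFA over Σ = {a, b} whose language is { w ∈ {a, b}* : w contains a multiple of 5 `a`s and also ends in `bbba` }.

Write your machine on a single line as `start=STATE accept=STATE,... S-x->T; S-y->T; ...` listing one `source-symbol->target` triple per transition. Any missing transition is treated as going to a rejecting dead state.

Build one automaton per condition and run them in lockstep. One (5 states) tracks the count of `a`s modulo 5; the other (5 states) tracks how much of the suffix `bbba` has currently been matched. Each combined state is a pair, one component from each; accept when both components accept. Minimizing collapses redundant product states.
With 9 states:
        a   b  
>  S0   S1  S0 
   S1   S2  S1 
   S2   S3  S2 
   S3   S4  S3 
   S4   S0  S5 
   S5   S0  S6 
   S6   S0  S7 
   S7   S8  S7 
 * S8   S1  S0 
(> = start, * = accepting)

start=S0; accept=S8; S0-a->S1; S0-b->S0; S1-a->S2; S1-b->S1; S2-a->S3; S2-b->S2; S3-a->S4; S3-b->S3; S4-a->S0; S4-b->S5; S5-a->S0; S5-b->S6; S6-a->S0; S6-b->S7; S7-a->S8; S7-b->S7; S8-a->S1; S8-b->S0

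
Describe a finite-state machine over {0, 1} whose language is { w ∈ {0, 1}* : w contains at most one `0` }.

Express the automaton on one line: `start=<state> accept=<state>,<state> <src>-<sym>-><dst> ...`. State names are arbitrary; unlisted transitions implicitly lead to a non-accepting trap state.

start=s0 accept=s0,s1 s0-0->s1 s0-1->s0 s1-0->s2 s1-1->s1 s2-0->s2 s2-1->s2

Only the number of `0`s matters, and only up to 2. Make a chain s0 → s1 → s2 advanced by each `0` (with s2 absorbing); every other symbol self-loops. The accepting set is {s0, s1}.
3 states suffice.
        0   1  
>* s0   s1  s0 
 * s1   s2  s1 
   s2   s2  s2 
(> = start, * = accepting)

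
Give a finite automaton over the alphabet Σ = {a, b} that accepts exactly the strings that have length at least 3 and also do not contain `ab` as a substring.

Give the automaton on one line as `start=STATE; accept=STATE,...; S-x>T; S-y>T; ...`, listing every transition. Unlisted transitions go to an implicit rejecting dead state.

Build one automaton per condition and run them in lockstep. The first has 5 states tracking the input length, saturating at 4; the second has 3 states tracking partial matches of the forbidden pattern `ab`. A product state is a pair (one from each), accepting exactly when both do. After merging equivalent states the machine shrinks.
With 8 states:
        a   b  
>  s0   s1  s2 
   s1   s3  s4 
   s2   s3  s5 
   s3   s6  s4 
   s4   s4  s4 
   s5   s6  s7 
 * s6   s6  s4 
 * s7   s6  s7 
(> = start, * = accepting)

start=s0; accept=s6,s7; s0-a>s1; s0-b>s2; s1-a>s3; s1-b>s4; s2-a>s3; s2-b>s5; s3-a>s6; s3-b>s4; s4-a>s4; s4-b>s4; s5-a>s6; s5-b>s7; s6-a>s6; s6-b>s4; s7-a>s6; s7-b>s7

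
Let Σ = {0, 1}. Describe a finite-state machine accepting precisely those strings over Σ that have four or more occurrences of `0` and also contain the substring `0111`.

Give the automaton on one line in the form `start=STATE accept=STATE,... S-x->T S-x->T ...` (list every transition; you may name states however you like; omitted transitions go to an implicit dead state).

Run two small machines in parallel and take their product. The first has 6 states tracking the count of `0`s, saturating at 5; the second has 5 states tracking whether and how much of `0111` has been seen. A product state is a pair (one from each), accepting exactly when both do. After merging equivalent states the machine shrinks.
A 17-state machine:
          0    1  
>  q0     q1   q0 
   q1     q2   q3 
   q2     q4   q5 
   q3     q2   q6 
   q4     q7   q8 
   q5     q4   q9 
   q6     q2  q10 
   q7     q7  q11 
   q8     q7  q12 
   q9     q4  q13 
   q10   q13  q10 
   q11    q7  q14 
   q12    q7  q15 
   q13   q15  q13 
   q14    q7  q16 
   q15   q16  q15 
 * q16   q16  q16 
(> = start, * = accepting)

start=q0 accept=q16 q0-0->q1 q0-1->q0 q1-0->q2 q1-1->q3 q2-0->q4 q2-1->q5 q3-0->q2 q3-1->q6 q4-0->q7 q4-1->q8 q5-0->q4 q5-1->q9 q6-0->q2 q6-1->q10 q7-0->q7 q7-1->q11 q8-0->q7 q8-1->q12 q9-0->q4 q9-1->q13 q10-0->q13 q10-1->q10 q11-0->q7 q11-1->q14 q12-0->q7 q12-1->q15 q13-0->q15 q13-1->q13 q14-0->q7 q14-1->q16 q15-0->q16 q15-1->q15 q16-0->q16 q16-1->q16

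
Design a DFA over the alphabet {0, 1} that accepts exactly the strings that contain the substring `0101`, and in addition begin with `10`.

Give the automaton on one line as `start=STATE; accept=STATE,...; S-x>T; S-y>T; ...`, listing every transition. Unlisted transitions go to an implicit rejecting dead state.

Handle the two conditions separately and then intersect. The first has 5 states tracking whether and how much of `0101` has been seen; the second has 4 states tracking whether the input so far still matches the prefix `10`. A product state is a pair (one from each), accepting exactly when both do.
A 12-state machine:
       0  1 
>  A   B  C 
   B   B  D 
   C   E  F 
   D   G  F 
   E   E  H 
   F   B  F 
   G   B  I 
   H   J  K 
   I   I  I 
   J   E  L 
   K   E  K 
 * L   L  L 
(> = start, * = accepting)

start=A; accept=L; A-0>B; A-1>C; B-0>B; B-1>D; C-0>E; C-1>F; D-0>G; D-1>F; E-0>E; E-1>H; F-0>B; F-1>F; G-0>B; G-1>I; H-0>J; H-1>K; I-0>I; I-1>I; J-0>E; J-1>L; K-0>E; K-1>K; L-0>L; L-1>L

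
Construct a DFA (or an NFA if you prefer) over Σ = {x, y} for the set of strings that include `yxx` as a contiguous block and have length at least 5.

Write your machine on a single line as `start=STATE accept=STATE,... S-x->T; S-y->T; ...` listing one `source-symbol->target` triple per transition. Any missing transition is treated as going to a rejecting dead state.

Build one automaton per condition and run them in lockstep. One (4 states) tracks whether and how much of `yxx` has been seen; the other (7 states) tracks the input length, saturating at 6. Each combined state is a pair, one component from each; accept when both components accept. Minimizing collapses redundant product states.
12 states suffice.
          x    y  
>  q0     q1   q2 
   q1     q3   q4 
   q2     q5   q4 
   q3     q3   q6 
   q4     q7   q6 
   q5     q8   q6 
   q6     q9   q6 
   q7    q10   q6 
   q8    q10  q10 
   q9    q11   q6 
   q10   q11  q11 
 * q11   q11  q11 
(> = start, * = accepting)

start=q0; accept=q11; q0-x->q1; q0-y->q2; q1-x->q3; q1-y->q4; q2-x->q5; q2-y->q4; q3-x->q3; q3-y->q6; q4-x->q7; q4-y->q6; q5-x->q8; q5-y->q6; q6-x->q9; q6-y->q6; q7-x->q10; q7-y->q6; q8-x->q10; q8-y->q10; q9-x->q11; q9-y->q6; q10-x->q11; q10-y->q11; q11-x->q11; q11-y->q11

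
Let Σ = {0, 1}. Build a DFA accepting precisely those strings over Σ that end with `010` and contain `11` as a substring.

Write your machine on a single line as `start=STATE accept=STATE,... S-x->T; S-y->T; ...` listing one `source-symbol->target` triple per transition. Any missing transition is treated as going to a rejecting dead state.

start=S0; accept=S5; S0-0->S0; S0-1->S1; S1-0->S0; S1-1->S2; S2-0->S3; S2-1->S2; S3-0->S3; S3-1->S4; S4-0->S5; S4-1->S2; S5-0->S3; S5-1->S4

Run two small machines in parallel and take their product. The first has 4 states tracking how much of the suffix `010` has currently been matched; the second has 3 states tracking whether and how much of `11` has been seen. A product state is a pair (one from each), accepting exactly when both do. Minimizing collapses redundant product states.
6 states suffice.
        0   1  
>  S0   S0  S1 
   S1   S0  S2 
   S2   S3  S2 
   S3   S3  S4 
   S4   S5  S2 
 * S5   S3  S4 
(> = start, * = accepting)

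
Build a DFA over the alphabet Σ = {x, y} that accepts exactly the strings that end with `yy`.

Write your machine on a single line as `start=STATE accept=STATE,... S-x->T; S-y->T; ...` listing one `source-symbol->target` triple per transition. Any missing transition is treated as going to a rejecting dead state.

Let each state record the length of the longest suffix of the input read so far that is also a prefix of `yy`. q1 means the last symbol is `y`; q2 means the last 2 symbols are `yy`. Accept only at q2, where the string currently ends in `yy`.
        x   y  
>  q0   q0  q1 
   q1   q0  q2 
 * q2   q0  q2 
(> = start, * = accepting)

start=q0; accept=q2; q0-x->q0; q0-y->q1; q1-x->q0; q1-y->q2; q2-x->q0; q2-y->q2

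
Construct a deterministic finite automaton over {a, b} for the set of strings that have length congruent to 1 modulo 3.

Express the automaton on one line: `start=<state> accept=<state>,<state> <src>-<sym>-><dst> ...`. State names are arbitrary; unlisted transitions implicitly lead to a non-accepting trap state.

start=q0 accept=q1 q0-a->q1 q0-b->q1 q1-a->q2 q1-b->q2 q2-a->q0 q2-b->q0

Only the length mod 3 matters, so use a 3-cycle: from any state, every input symbol moves to the next state, wrapping q2 back to q0. Mark q1 accepting.
With 3 states:
        a   b  
>  q0   q1  q1 
 * q1   q2  q2 
   q2   q0  q0 
(> = start, * = accepting)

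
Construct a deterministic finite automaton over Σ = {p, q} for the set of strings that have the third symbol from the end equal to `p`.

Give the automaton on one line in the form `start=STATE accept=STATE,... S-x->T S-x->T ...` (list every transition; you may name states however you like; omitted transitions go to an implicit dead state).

A DFA must remember the last 3 symbols (since which symbol is third-to-last isn't known until the input ends). Use one state per possible window of the last ≤3 symbols; accept from those whose window starts with `p`.
          p    q  
>  s0     s1   s2 
   s1     s3   s4 
   s2     s5   s6 
   s3     s7   s8 
   s4     s9  s10 
   s5    s11  s12 
   s6    s13  s14 
 * s7     s7   s8 
 * s8     s9  s10 
 * s9    s11  s12 
 * s10   s13  s14 
   s11    s7   s8 
   s12    s9  s10 
   s13   s11  s12 
   s14   s13  s14 
(> = start, * = accepting)

start=s0 accept=s7,s8,s9,s10 s0-p->s1 s0-q->s2 s1-p->s3 s1-q->s4 s2-p->s5 s2-q->s6 s3-p->s7 s3-q->s8 s4-p->s9 s4-q->s10 s5-p->s11 s5-q->s12 s6-p->s13 s6-q->s14 s7-p->s7 s7-q->s8 s8-p->s9 s8-q->s10 s9-p->s11 s9-q->s12 s10-p->s13 s10-q->s14 s11-p->s7 s11-q->s8 s12-p->s9 s12-q->s10 s13-p->s11 s13-q->s12 s14-p->s13 s14-q->s14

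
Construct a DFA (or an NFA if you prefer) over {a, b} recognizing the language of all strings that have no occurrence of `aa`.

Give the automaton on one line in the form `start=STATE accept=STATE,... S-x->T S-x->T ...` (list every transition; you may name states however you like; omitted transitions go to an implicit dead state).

Track partial matches of the forbidden pattern `aa`. State q2 is a dead state reached once `aa` has occurred; every other state accepts. q0 means no part of `aa` is currently matched.
With 3 states:
        a   b  
>* q0   q1  q0 
 * q1   q2  q0 
   q2   q2  q2 
(> = start, * = accepting)

start=q0 accept=q0,q1 q0-a->q1 q0-b->q0 q1-a->q2 q1-b->q0 q2-a->q2 q2-b->q2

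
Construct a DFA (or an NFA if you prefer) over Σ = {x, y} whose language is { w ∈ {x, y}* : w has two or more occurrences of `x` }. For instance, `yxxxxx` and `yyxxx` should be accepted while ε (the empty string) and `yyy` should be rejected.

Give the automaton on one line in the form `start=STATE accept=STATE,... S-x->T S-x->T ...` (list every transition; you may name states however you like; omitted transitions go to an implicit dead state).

Count `x`s, saturating at 3: states q0 through q2 mean 0 through 2 `x`s seen; q3 means more than 2. Each `x` increments (capped at q3); other symbols loop. Accept from {q2, q3}.
A 4-state machine:
        x   y  
>  q0   q1  q0 
   q1   q2  q1 
 * q2   q3  q2 
 * q3   q3  q3 
(> = start, * = accepting)

start=q0 accept=q2,q3 q0-x->q1 q0-y->q0 q1-x->q2 q1-y->q1 q2-x->q3 q2-y->q2 q3-x->q3 q3-y->q3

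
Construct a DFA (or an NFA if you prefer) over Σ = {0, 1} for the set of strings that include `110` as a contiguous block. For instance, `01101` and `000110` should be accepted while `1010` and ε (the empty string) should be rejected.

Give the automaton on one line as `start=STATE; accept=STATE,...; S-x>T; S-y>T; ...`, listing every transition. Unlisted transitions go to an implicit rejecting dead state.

Track how much of `110` has been matched so far: state A is no progress, D is the absorbing accept state reached once `110` has occurred. Intermediate states record partial matches; on a mismatch, fall back to the longest reusable overlap.
With 4 states:
       0  1 
>  A   A  B 
   B   A  C 
   C   D  C 
 * D   D  D 
(> = start, * = accepting)

start=A; accept=D; A-0>A; A-1>B; B-0>A; B-1>C; C-0>D; C-1>C; D-0>D; D-1>D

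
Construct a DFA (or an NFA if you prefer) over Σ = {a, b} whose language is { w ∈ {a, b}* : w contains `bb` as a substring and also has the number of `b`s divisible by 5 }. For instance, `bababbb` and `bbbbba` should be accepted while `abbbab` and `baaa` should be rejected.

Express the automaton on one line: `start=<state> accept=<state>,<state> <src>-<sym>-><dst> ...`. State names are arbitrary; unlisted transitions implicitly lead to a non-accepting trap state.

start=s0 accept=s9 s0-a->s0 s0-b->s1 s1-a->s2 s1-b->s3 s2-a->s2 s2-b->s4 s3-a->s3 s3-b->s5 s4-a->s6 s4-b->s5 s5-a->s5 s5-b->s7 s6-a->s6 s6-b->s8 s7-a->s7 s7-b->s9 s8-a->s10 s8-b->s7 s9-a->s9 s9-b->s11 s10-a->s10 s10-b->s12 s11-a->s11 s11-b->s3 s12-a->s13 s12-b->s9 s13-a->s13 s13-b->s14 s14-a->s0 s14-b->s11

Run two small machines in parallel and take their product. The first has 3 states tracking whether and how much of `bb` has been seen; the second has 5 states tracking the count of `b`s modulo 5. A product state is a pair (one from each), accepting exactly when both do.
          a    b  
>  s0     s0   s1 
   s1     s2   s3 
   s2     s2   s4 
   s3     s3   s5 
   s4     s6   s5 
   s5     s5   s7 
   s6     s6   s8 
   s7     s7   s9 
   s8    s10   s7 
 * s9     s9  s11 
   s10   s10  s12 
   s11   s11   s3 
   s12   s13   s9 
   s13   s13  s14 
   s14    s0  s11 
(> = start, * = accepting)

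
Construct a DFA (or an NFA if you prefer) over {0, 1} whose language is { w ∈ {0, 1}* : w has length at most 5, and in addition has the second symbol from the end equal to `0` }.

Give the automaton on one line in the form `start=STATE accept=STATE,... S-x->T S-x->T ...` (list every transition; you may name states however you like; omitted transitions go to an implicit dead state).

start=q0 accept=q3,q4,q7,q8,q11,q12,q15,q16 q0-0->q1 q0-1->q2 q1-0->q3 q1-1->q4 q2-0->q5 q2-1->q6 q3-0->q7 q3-1->q8 q4-0->q9 q4-1->q10 q5-0->q7 q5-1->q8 q6-0->q9 q6-1->q10 q7-0->q11 q7-1->q12 q8-0->q13 q8-1->q14 q9-0->q11 q9-1->q12 q10-0->q13 q10-1->q14 q11-0->q15 q11-1->q16 q12-0->q17 q12-1->q18 q13-0->q15 q13-1->q16 q14-0->q17 q14-1->q18 q15-0->q19 q15-1->q20 q16-0->q21 q16-1->q22 q17-0->q19 q17-1->q20 q18-0->q21 q18-1->q22 q19-0->q19 q19-1->q20 q20-0->q21 q20-1->q22 q21-0->q19 q21-1->q20 q22-0->q21 q22-1->q22

Build one automaton per condition and run them in lockstep. One (7 states) tracks the input length, saturating at 6; the other (7 states) tracks the last 2 symbols read. Each combined state is a pair, one component from each; accept when both components accept.
          0    1  
>  q0     q1   q2 
   q1     q3   q4 
   q2     q5   q6 
 * q3     q7   q8 
 * q4     q9  q10 
   q5     q7   q8 
   q6     q9  q10 
 * q7    q11  q12 
 * q8    q13  q14 
   q9    q11  q12 
   q10   q13  q14 
 * q11   q15  q16 
 * q12   q17  q18 
   q13   q15  q16 
   q14   q17  q18 
 * q15   q19  q20 
 * q16   q21  q22 
   q17   q19  q20 
   q18   q21  q22 
   q19   q19  q20 
   q20   q21  q22 
   q21   q19  q20 
   q22   q21  q22 
(> = start, * = accepting)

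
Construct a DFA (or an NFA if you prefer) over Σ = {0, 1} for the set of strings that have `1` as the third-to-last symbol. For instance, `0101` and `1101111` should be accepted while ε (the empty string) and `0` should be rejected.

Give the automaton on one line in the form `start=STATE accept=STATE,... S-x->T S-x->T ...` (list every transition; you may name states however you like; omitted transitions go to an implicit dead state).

start=A accept=L,M,N,O A-0->B A-1->C B-0->D B-1->E C-0->F C-1->G D-0->H D-1->I E-0->J E-1->K F-0->L F-1->M G-0->N G-1->O H-0->H H-1->I I-0->J I-1->K J-0->L J-1->M K-0->N K-1->O L-0->H L-1->I M-0->J M-1->K N-0->L N-1->M O-0->N O-1->O

A DFA must remember the last 3 symbols (since which symbol is third-to-last isn't known until the input ends). Use one state per possible window of the last ≤3 symbols; accept from those whose window starts with `1`.
A 15-state machine:
       0  1 
>  A   B  C 
   B   D  E 
   C   F  G 
   D   H  I 
   E   J  K 
   F   L  M 
   G   N  O 
   H   H  I 
   I   J  K 
   J   L  M 
   K   N  O 
 * L   H  I 
 * M   J  K 
 * N   L  M 
 * O   N  O 
(> = start, * = accepting)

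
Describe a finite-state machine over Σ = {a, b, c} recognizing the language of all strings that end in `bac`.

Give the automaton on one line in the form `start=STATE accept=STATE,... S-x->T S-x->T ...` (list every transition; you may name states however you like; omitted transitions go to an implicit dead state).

Let each state record the length of the longest suffix of the input read so far that is also a prefix of `bac`. q1 means the last symbol is `b`; q2 means the last 2 symbols are `ba`; q3 means the last 3 symbols are `bac`. Accept only at q3, where the string currently ends in `bac`.
        a   b   c  
>  q0   q0  q1  q0 
   q1   q2  q1  q0 
   q2   q0  q1  q3 
 * q3   q0  q1  q0 
(> = start, * = accepting)

start=q0 accept=q3 q0-a->q0 q0-b->q1 q0-c->q0 q1-a->q2 q1-b->q1 q1-c->q0 q2-a->q0 q2-b->q1 q2-c->q3 q3-a->q0 q3-b->q1 q3-c->q0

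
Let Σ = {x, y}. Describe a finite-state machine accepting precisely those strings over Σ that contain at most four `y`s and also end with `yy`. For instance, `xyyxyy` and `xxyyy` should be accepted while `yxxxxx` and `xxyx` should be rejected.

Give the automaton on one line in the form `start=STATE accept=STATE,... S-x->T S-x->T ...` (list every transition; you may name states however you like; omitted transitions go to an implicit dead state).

Handle the two conditions separately and then intersect. The first has 6 states tracking the count of `y`s, saturating at 5; the second has 3 states tracking how much of the suffix `yy` has currently been matched. A product state is a pair (one from each), accepting exactly when both do. Minimizing collapses redundant product states.
10 states suffice.
        x   y  
>  s0   s0  s1 
   s1   s2  s3 
   s2   s2  s4 
 * s3   s5  s6 
   s4   s5  s6 
   s5   s5  s7 
 * s6   s8  s9 
   s7   s8  s9 
   s8   s8  s8 
 * s9   s8  s8 
(> = start, * = accepting)

start=s0 accept=s3,s6,s9 s0-x->s0 s0-y->s1 s1-x->s2 s1-y->s3 s2-x->s2 s2-y->s4 s3-x->s5 s3-y->s6 s4-x->s5 s4-y->s6 s5-x->s5 s5-y->s7 s6-x->s8 s6-y->s9 s7-x->s8 s7-y->s9 s8-x->s8 s8-y->s8 s9-x->s8 s9-y->s8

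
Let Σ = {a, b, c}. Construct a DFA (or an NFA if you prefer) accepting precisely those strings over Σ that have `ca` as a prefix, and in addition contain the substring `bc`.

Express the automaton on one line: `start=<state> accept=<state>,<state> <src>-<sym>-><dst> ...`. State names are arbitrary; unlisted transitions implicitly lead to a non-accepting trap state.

start=q0 accept=q7 q0-a->q1 q0-b->q2 q0-c->q3 q1-a->q1 q1-b->q2 q1-c->q1 q2-a->q1 q2-b->q2 q2-c->q4 q3-a->q5 q3-b->q2 q3-c->q1 q4-a->q4 q4-b->q4 q4-c->q4 q5-a->q5 q5-b->q6 q5-c->q5 q6-a->q5 q6-b->q6 q6-c->q7 q7-a->q7 q7-b->q7 q7-c->q7

Run two small machines in parallel and take their product. One (4 states) tracks whether the input so far still matches the prefix `ca`; the other (3 states) tracks whether and how much of `bc` has been seen. Each combined state is a pair, one component from each; accept when both components accept.
8 states suffice.
        a   b   c  
>  q0   q1  q2  q3 
   q1   q1  q2  q1 
   q2   q1  q2  q4 
   q3   q5  q2  q1 
   q4   q4  q4  q4 
   q5   q5  q6  q5 
   q6   q5  q6  q7 
 * q7   q7  q7  q7 
(> = start, * = accepting)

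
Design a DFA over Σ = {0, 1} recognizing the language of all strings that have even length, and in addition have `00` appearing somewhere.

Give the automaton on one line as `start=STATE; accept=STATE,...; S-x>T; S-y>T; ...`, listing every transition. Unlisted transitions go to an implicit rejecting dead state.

start=S0; accept=S3; S0-0>S1; S0-1>S2; S1-0>S3; S1-1>S0; S2-0>S4; S2-1>S0; S3-0>S5; S3-1>S5; S4-0>S5; S4-1>S2; S5-0>S3; S5-1>S3

Run two small machines in parallel and take their product. The first has 2 states tracking the input length modulo 2; the second has 3 states tracking whether and how much of `00` has been seen. A product state is a pair (one from each), accepting exactly when both do.
6 states suffice.
        0   1  
>  S0   S1  S2 
   S1   S3  S0 
   S2   S4  S0 
 * S3   S5  S5 
   S4   S5  S2 
   S5   S3  S3 
(> = start, * = accepting)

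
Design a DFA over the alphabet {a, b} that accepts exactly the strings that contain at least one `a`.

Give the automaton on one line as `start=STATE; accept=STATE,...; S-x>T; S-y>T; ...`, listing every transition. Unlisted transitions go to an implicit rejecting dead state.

start=q0; accept=q1,q2; q0-a>q1; q0-b>q0; q1-a>q2; q1-b>q1; q2-a>q2; q2-b>q2

Count `a`s, saturating at 2: state q0 means no `a` yet, q1 means one `a` seen, q2 means more than one. Each `a` increments (capped at q2); other symbols loop. Accept from {q1, q2}.
A 3-state machine:
        a   b  
>  q0   q1  q0 
 * q1   q2  q1 
 * q2   q2  q2 
(> = start, * = accepting)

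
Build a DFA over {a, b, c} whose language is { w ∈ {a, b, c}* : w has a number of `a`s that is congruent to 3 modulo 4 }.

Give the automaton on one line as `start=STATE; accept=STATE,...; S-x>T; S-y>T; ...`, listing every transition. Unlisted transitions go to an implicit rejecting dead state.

start=S0; accept=S3; S0-a>S1; S0-b>S0; S0-c>S0; S1-a>S2; S1-b>S1; S1-c>S1; S2-a>S3; S2-b>S2; S2-c>S2; S3-a>S0; S3-b>S3; S3-c>S3

The only thing that matters is how many `a`s have appeared, reduced mod 4. Use one state per residue: S0 for 0, …, S3 for 3. Reading `a` moves to the next residue; anything else stays put. S3 is accepting.
4 states suffice.
        a   b   c  
>  S0   S1  S0  S0 
   S1   S2  S1  S1 
   S2   S3  S2  S2 
 * S3   S0  S3  S3 
(> = start, * = accepting)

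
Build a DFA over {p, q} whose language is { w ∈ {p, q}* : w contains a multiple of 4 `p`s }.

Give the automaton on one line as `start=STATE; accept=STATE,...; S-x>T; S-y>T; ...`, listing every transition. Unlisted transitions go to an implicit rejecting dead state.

The only thing that matters is how many `p`s have appeared, reduced mod 4. Use one state per residue: s0 for 0, …, s3 for 3. Reading `p` moves to the next residue; anything else stays put. s0 is accepting.
4 states suffice.
        p   q  
>* s0   s1  s0 
   s1   s2  s1 
   s2   s3  s2 
   s3   s0  s3 
(> = start, * = accepting)

start=s0; accept=s0; s0-p>s1; s0-q>s0; s1-p>s2; s1-q>s1; s2-p>s3; s2-q>s2; s3-p>s0; s3-q>s3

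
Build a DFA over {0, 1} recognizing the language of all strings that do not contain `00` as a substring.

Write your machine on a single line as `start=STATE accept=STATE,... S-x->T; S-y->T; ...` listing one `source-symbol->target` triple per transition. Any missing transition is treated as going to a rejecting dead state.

start=s0; accept=s0,s1; s0-0->s1; s0-1->s0; s1-0->s2; s1-1->s0; s2-0->s2; s2-1->s2

Track partial matches of the forbidden pattern `00`. State s2 is a dead state reached once `00` has occurred; every other state accepts. s0 means no part of `00` is currently matched.
3 states suffice.
        0   1  
>* s0   s1  s0 
 * s1   s2  s0 
   s2   s2  s2 
(> = start, * = accepting)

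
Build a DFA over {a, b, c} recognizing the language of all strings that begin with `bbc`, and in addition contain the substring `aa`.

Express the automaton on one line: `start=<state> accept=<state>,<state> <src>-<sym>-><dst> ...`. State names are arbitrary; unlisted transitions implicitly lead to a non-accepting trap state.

Build one automaton per condition and run them in lockstep. One (5 states) tracks whether the input so far still matches the prefix `bbc`; the other (3 states) tracks whether and how much of `aa` has been seen. Each combined state is a pair, one component from each; accept when both components accept. After merging equivalent states the machine shrinks.
A 7-state machine:
        a   b   c  
>  q0   q1  q2  q1 
   q1   q1  q1  q1 
   q2   q1  q3  q1 
   q3   q1  q1  q4 
   q4   q5  q4  q4 
   q5   q6  q4  q4 
 * q6   q6  q6  q6 
(> = start, * = accepting)

start=q0 accept=q6 q0-a->q1 q0-b->q2 q0-c->q1 q1-a->q1 q1-b->q1 q1-c->q1 q2-a->q1 q2-b->q3 q2-c->q1 q3-a->q1 q3-b->q1 q3-c->q4 q4-a->q5 q4-b->q4 q4-c->q4 q5-a->q6 q5-b->q4 q5-c->q4 q6-a->q6 q6-b->q6 q6-c->q6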